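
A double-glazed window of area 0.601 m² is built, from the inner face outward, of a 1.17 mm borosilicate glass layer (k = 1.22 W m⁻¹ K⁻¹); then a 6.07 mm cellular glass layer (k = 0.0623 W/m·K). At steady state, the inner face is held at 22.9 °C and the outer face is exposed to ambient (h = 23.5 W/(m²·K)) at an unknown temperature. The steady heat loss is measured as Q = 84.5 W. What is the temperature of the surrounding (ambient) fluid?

Sum the resistances:
  R_borosilicate glass = L/(kA) = 0.00117/(1.22·0.601) = 0.001596 K/W
  R_cellular glass = L/(kA) = 0.00607/(0.0623·0.601) = 0.1621 K/W
  R_conv,out = 1/(hA) = 1/(23.5·0.601) = 0.07080 K/W
ΣR = 0.2345 K/W
ΔT = Q·ΣR = 84.5 × 0.2345 = 19.82 K
Heat flows outward, so T_out = T_in − ΔT = 22.9 − 19.82 = 3.08 °C

T_out = 3.08 °C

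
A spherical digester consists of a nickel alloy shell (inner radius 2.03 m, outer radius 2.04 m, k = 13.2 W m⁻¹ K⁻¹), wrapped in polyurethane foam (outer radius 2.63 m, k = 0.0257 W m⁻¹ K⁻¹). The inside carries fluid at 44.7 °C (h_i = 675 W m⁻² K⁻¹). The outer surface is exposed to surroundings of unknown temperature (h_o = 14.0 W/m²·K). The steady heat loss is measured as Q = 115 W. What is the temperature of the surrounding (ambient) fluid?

T_out = 5.44 °C

Series resistances:
  R_conv,in = 1/(4πr²h) = 1/(4π·2.03²·675) = 2.861×10^-5 K/W
  R_nickel alloy = (1/2.03 − 1/2.04)/(4πk) = 0.002415/(4π·13.2) = 1.456×10^-5 K/W
  R_polyurethane foam = (1/2.04 − 1/2.63)/(4πk) = 0.1100/(4π·0.0257) = 0.3405 K/W
  R_conv,out = 1/(4πr²h) = 1/(4π·2.63²·14.0) = 8.218×10^-4 K/W
ΣR = 0.3414 K/W
ΔT = Q·ΣR = 115 × 0.3414 = 39.26 K
Heat flows outward, so T_out = T_in − ΔT = 44.7 − 39.26 = 5.44 °C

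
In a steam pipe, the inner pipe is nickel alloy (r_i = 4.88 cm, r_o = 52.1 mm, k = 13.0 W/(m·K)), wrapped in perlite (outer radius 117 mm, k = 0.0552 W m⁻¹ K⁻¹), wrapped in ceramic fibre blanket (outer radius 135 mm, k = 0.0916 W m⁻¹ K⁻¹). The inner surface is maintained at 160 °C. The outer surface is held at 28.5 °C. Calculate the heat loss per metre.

Series thermal resistances, inner to outer:
  R'_nickel alloy = ln(0.0521/0.0488)/(2πk) = 0.06543/(2π·13.0) = 8.011×10^-4 m·K/W
  R'_perlite = ln(0.117/0.0521)/(2πk) = 0.8090/(2π·0.0552) = 2.333 m·K/W
  R'_ceramic fibre blanket = ln(0.135/0.117)/(2πk) = 0.1431/(2π·0.0916) = 0.2486 m·K/W
ΣR = 8.011×10^-4 + 2.333 + 0.2486 = 2.582 m·K/W
Q' = ΔT/ΣR = (160 °C − 28.5 °C)/2.582 = 50.9 W/m

Q' = 50.9 W/m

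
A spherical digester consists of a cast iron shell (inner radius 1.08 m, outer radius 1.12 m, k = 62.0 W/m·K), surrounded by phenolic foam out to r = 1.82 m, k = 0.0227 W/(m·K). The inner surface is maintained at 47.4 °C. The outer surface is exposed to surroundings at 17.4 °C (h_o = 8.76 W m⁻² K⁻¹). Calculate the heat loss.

Q = 24.9 W

Resistance network (inner→outer):
  R_cast iron = (1/1.08 − 1/1.12)/(4πk) = 0.03307/(4π·62.0) = 4.244×10^-5 K/W
  R_phenolic foam = (1/1.12 − 1/1.82)/(4πk) = 0.3434/(4π·0.0227) = 1.204 K/W
  R_conv,out = 1/(4πr²h) = 1/(4π·1.82²·8.76) = 0.002742 K/W
ΣR = 4.244×10^-5 + 1.204 + 0.002742 = 1.207 K/W
Q = ΔT/ΣR = (47.4 °C − 17.4 °C)/1.207 = 24.9 W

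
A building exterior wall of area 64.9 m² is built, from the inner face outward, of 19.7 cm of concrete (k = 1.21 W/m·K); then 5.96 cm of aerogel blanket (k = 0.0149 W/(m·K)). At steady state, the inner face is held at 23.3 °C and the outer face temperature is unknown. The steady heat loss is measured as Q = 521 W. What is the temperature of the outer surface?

T_out = -10.1 °C

Series resistances:
  R_concrete = L/(kA) = 0.197/(1.21·64.9) = 0.002509 K/W
  R_aerogel blanket = L/(kA) = 0.0596/(0.0149·64.9) = 0.06163 K/W
ΣR = 0.06414 K/W
ΔT = Q·ΣR = 521 × 0.06414 = 33.42 K
Heat flows outward, so T_out = T_in − ΔT = 23.3 − 33.42 = -10.1 °C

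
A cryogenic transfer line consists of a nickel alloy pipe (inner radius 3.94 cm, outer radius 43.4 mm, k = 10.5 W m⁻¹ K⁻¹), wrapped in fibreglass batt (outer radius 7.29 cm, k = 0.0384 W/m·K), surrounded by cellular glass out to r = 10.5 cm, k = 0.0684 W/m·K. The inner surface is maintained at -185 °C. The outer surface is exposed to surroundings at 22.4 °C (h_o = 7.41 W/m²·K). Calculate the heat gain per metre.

Q' = 64.7 W/m

Treat each layer as a resistance in series:
  R'_nickel alloy = ln(0.0434/0.0394)/(2πk) = 0.09669/(2π·10.5) = 0.001466 m·K/W
  R'_fibreglass batt = ln(0.0729/0.0434)/(2πk) = 0.5186/(2π·0.0384) = 2.150 m·K/W
  R'_cellular glass = ln(0.105/0.0729)/(2πk) = 0.3649/(2π·0.0684) = 0.8490 m·K/W
  R'_conv,out = 1/(2πr h) = 1/(2π·0.105·7.41) = 0.2046 m·K/W
ΣR = 0.001466 + 2.150 + 0.8490 + 0.2046 = 3.205 m·K/W
Q' = ΔT/ΣR = (-185 °C − 22.4 °C)/3.205 = -64.7 W/m
(Negative Q' ⇒ heat flows inward; heat gain = 64.7 W/m.)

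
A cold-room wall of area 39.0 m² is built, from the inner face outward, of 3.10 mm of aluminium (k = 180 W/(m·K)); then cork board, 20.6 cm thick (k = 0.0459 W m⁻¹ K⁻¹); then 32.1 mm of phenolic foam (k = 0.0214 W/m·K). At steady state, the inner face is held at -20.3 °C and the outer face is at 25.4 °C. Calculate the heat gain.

Series thermal resistances, inner to outer:
  R_aluminium = L/(kA) = 0.00310/(180·39.0) = 4.416×10^-7 K/W
  R_cork board = L/(kA) = 0.206/(0.0459·39.0) = 0.1151 K/W
  R_phenolic foam = L/(kA) = 0.0321/(0.0214·39.0) = 0.03846 K/W
ΣR = 4.416×10^-7 + 0.1151 + 0.03846 = 0.1536 K/W
Q = ΔT/ΣR = (-20.3 °C − 25.4 °C)/0.1536 = -298 W
(Negative Q ⇒ heat flows inward; heat gain = 298 W.)

Q = 298 W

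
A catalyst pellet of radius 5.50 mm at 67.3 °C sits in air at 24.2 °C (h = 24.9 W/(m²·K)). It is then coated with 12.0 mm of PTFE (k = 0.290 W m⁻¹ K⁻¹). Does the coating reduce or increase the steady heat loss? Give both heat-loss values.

increases: 0.408 → 0.965 W

Critical radius for a sphere: r_cr = 2k/h = 0.0233 m = 2.33 cm.
Outer radius after coating: r₂ = 0.00550 + 0.0120 = 0.01750 m.
Since r₁ < r_cr and r₂ ≤ r_cr, the coating moves toward the maximum at r_cr — heat loss rises.
Bare: R = 1/(4πr₁²h) = 105.6 K/W; Q = 43.1/105.6 = 0.408 W.
Coated: R = R_cond + R_conv = 44.65 K/W; Q = 43.1/44.65 = 0.965 W.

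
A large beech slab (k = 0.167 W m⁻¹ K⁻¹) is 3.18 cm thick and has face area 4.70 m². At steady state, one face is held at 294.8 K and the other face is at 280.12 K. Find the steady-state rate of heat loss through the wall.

Q = kA·ΔT/L = 0.167 × 4.70 × |294.8 K − 280.12 K| / 0.0318 = 362 W

Q = 362 W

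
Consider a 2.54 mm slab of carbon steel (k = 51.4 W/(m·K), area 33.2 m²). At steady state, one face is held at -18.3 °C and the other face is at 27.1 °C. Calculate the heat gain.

Q = 30500 kW

Q = kA·ΔT/L = 51.4 × 33.2 × |-18.3 °C − 27.1 °C| / 0.00254 = 3.05×10^7 W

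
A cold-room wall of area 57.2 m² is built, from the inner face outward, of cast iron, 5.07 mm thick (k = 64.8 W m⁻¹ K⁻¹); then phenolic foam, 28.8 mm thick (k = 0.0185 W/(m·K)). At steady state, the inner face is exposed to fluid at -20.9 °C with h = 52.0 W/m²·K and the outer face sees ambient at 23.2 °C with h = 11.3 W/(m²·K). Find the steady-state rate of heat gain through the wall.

Q = 1520 W

Series thermal resistances, inner to outer:
  R_conv,in = 1/(hA) = 1/(52.0·57.2) = 3.362×10^-4 K/W
  R_cast iron = L/(kA) = 0.00507/(64.8·57.2) = 1.368×10^-6 K/W
  R_phenolic foam = L/(kA) = 0.0288/(0.0185·57.2) = 0.02722 K/W
  R_conv,out = 1/(hA) = 1/(11.3·57.2) = 0.001547 K/W
ΣR = 3.362×10^-4 + 1.368×10^-6 + 0.02722 + 0.001547 = 0.02910 K/W
Q = ΔT/ΣR = (-20.9 °C − 23.2 °C)/0.02910 = -1520 W
(Negative Q ⇒ heat flows inward; heat gain = 1520 W.)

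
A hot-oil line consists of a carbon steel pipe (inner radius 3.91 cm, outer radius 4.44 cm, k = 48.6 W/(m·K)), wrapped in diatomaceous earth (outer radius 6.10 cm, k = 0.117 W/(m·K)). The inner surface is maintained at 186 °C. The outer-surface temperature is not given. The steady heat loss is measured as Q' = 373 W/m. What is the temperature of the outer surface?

T_out = 24.7 °C

Series resistances:
  R'_carbon steel = ln(0.0444/0.0391)/(2πk) = 0.1271/(2π·48.6) = 4.163×10^-4 m·K/W
  R'_diatomaceous earth = ln(0.0610/0.0444)/(2πk) = 0.3176/(2π·0.117) = 0.4321 m·K/W
ΣR = 0.4325 m·K/W
ΔT = Q'·ΣR = 373 × 0.4325 = 161.3 K
Heat flows outward, so T_out = T_in − ΔT = 186 − 161.3 = 24.7 °C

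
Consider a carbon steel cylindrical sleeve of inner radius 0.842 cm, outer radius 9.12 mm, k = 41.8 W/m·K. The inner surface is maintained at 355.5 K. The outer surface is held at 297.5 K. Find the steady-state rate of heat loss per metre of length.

Q' = 1.91×10^5 W/m

Q' = 2πk·ΔT/ln(r₂/r₁) = 2π × 41.8 × 58 / ln(0.00912/0.00842) = 1.91×10^5 W/m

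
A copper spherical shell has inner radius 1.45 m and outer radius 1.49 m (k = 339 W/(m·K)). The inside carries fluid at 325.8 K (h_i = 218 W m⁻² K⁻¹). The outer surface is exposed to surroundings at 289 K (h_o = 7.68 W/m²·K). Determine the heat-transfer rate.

Series thermal resistances, inner to outer:
  R_conv,in = 1/(4πr²h) = 1/(4π·1.45²·218) = 1.736×10^-4 K/W
  R_copper = (1/1.45 − 1/1.49)/(4πk) = 0.01851/(4π·339) = 4.346×10^-6 K/W
  R_conv,out = 1/(4πr²h) = 1/(4π·1.49²·7.68) = 0.004667 K/W
ΣR = 1.736×10^-4 + 4.346×10^-6 + 0.004667 = 0.004845 K/W
Q = ΔT/ΣR = (325.8 K − 289 K)/0.004845 = 7600 W

Q = 7600 W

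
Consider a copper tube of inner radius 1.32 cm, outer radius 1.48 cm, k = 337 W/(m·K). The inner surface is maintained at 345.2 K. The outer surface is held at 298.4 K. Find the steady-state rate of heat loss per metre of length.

Q' = 2πk·ΔT/ln(r₂/r₁) = 2π × 337 × 46.8 / ln(0.0148/0.0132) = 8.66×10^5 W/m

Q' = 866 kW/m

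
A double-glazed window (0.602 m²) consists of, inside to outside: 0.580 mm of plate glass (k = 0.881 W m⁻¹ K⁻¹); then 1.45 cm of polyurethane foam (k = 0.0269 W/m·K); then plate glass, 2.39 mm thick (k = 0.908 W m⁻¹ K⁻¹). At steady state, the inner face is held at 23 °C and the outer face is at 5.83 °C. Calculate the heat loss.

Series thermal resistances, inner to outer:
  R_plate glass = L/(kA) = 5.80×10^-4/(0.881·0.602) = 0.001094 K/W
  R_polyurethane foam = L/(kA) = 0.0145/(0.0269·0.602) = 0.8954 K/W
  R_plate glass = L/(kA) = 0.00239/(0.908·0.602) = 0.004372 K/W
ΣR = 0.001094 + 0.8954 + 0.004372 = 0.9009 K/W
Q = ΔT/ΣR = (23 °C − 5.83 °C)/0.9009 = 19.1 W

Q = 19.1 W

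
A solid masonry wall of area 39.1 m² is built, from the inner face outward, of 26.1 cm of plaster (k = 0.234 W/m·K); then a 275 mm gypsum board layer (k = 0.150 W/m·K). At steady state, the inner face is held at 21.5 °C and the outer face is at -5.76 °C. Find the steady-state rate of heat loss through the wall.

Q = 361 W

Series thermal resistances, inner to outer:
  R_plaster = L/(kA) = 0.261/(0.234·39.1) = 0.02853 K/W
  R_gypsum board = L/(kA) = 0.275/(0.150·39.1) = 0.04689 K/W
ΣR = 0.02853 + 0.04689 = 0.07542 K/W
Q = ΔT/ΣR = (21.5 °C − -5.76 °C)/0.07542 = 361 W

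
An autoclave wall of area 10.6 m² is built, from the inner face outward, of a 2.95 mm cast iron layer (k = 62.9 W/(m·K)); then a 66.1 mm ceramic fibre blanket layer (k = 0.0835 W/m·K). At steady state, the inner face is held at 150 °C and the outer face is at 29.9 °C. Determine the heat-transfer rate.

Series thermal resistances, inner to outer:
  R_cast iron = L/(kA) = 0.00295/(62.9·10.6) = 4.425×10^-6 K/W
  R_ceramic fibre blanket = L/(kA) = 0.0661/(0.0835·10.6) = 0.07468 K/W
ΣR = 4.425×10^-6 + 0.07468 = 0.07468 K/W
Q = ΔT/ΣR = (150 °C − 29.9 °C)/0.07468 = 1610 W

Q = 1610 W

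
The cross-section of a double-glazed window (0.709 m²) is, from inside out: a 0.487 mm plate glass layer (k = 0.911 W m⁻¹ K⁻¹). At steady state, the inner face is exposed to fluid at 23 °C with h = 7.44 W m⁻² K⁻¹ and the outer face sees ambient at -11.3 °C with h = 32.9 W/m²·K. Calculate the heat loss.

Q = 147 W

Series thermal resistances, inner to outer:
  R_conv,in = 1/(hA) = 1/(7.44·0.709) = 0.1896 K/W
  R_plate glass = L/(kA) = 4.87×10^-4/(0.911·0.709) = 7.540×10^-4 K/W
  R_conv,out = 1/(hA) = 1/(32.9·0.709) = 0.04287 K/W
ΣR = 0.1896 + 7.540×10^-4 + 0.04287 = 0.2332 K/W
Q = ΔT/ΣR = (23 °C − -11.3 °C)/0.2332 = 147 W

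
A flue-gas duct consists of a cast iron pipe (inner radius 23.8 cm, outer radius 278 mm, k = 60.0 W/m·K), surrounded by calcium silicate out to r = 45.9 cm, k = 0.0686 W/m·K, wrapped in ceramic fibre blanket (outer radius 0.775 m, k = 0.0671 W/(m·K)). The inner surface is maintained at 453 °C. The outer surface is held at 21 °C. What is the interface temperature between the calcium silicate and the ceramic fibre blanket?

T = 244 °C

Treat each layer as a resistance in series:
  R'_cast iron = ln(0.278/0.238)/(2πk) = 0.1554/(2π·60.0) = 4.121×10^-4 m·K/W
  R'_calcium silicate = ln(0.459/0.278)/(2πk) = 0.5014/(2π·0.0686) = 1.163 m·K/W
  R'_ceramic fibre blanket = ln(0.775/0.459)/(2πk) = 0.5238/(2π·0.0671) = 1.242 m·K/W
ΣR = 4.121×10^-4 + 1.163 + 1.242 = 2.405 m·K/W
Q' = ΔT/ΣR = (453 °C − 21 °C)/2.405 = 179.6 W/m
From the inner boundary to the calcium silicate/ceramic fibre blanket interface, ΣR_partial = 1.163 m·K/W.
T_interface = T_in − Q'·ΣR_partial = 453 °C − (179.6)(1.163) = 244 °C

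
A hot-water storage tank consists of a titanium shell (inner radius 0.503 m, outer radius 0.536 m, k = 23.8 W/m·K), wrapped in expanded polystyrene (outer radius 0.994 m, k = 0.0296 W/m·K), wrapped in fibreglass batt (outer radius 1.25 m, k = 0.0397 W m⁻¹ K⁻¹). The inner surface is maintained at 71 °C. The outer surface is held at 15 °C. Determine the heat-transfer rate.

Q = 20.6 W

Series thermal resistances, inner to outer:
  R_titanium = (1/0.503 − 1/0.536)/(4πk) = 0.1224/(4π·23.8) = 4.093×10^-4 K/W
  R_expanded polystyrene = (1/0.536 − 1/0.994)/(4πk) = 0.8596/(4π·0.0296) = 2.311 K/W
  R_fibreglass batt = (1/0.994 − 1/1.25)/(4πk) = 0.2060/(4π·0.0397) = 0.4130 K/W
ΣR = 4.093×10^-4 + 2.311 + 0.4130 = 2.724 K/W
Q = ΔT/ΣR = (71 °C − 15 °C)/2.724 = 20.6 W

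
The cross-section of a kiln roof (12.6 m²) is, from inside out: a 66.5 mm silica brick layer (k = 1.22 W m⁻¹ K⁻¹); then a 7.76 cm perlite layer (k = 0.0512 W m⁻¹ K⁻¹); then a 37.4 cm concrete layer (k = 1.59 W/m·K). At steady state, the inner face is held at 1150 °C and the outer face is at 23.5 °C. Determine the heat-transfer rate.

Q = 7.86 kW

Treat each layer as a resistance in series:
  R_silica brick = L/(kA) = 0.0665/(1.22·12.6) = 0.004326 K/W
  R_perlite = L/(kA) = 0.0776/(0.0512·12.6) = 0.1203 K/W
  R_concrete = L/(kA) = 0.374/(1.59·12.6) = 0.01867 K/W
ΣR = 0.004326 + 0.1203 + 0.01867 = 0.1433 K/W
Q = ΔT/ΣR = (1150 °C − 23.5 °C)/0.1433 = 7860 W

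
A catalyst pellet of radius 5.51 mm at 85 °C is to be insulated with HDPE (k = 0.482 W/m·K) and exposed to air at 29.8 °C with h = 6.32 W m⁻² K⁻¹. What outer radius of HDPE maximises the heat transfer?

For a sphere, r_cr = 2k_ins/h = 2·0.482/6.32 = 0.153 m = 15.3 cm

r_cr = 15.3 cm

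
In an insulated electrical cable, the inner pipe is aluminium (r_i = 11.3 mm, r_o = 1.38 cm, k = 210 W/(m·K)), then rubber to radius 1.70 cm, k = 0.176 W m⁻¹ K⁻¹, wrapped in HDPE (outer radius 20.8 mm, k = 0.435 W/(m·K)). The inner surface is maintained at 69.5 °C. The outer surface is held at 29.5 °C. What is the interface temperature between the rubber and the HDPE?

T = 40.7 °C

Resistance network (inner→outer):
  R'_aluminium = ln(0.0138/0.0113)/(2πk) = 0.1999/(2π·210) = 1.515×10^-4 m·K/W
  R'_rubber = ln(0.0170/0.0138)/(2πk) = 0.2085/(2π·0.176) = 0.1886 m·K/W
  R'_HDPE = ln(0.0208/0.0170)/(2πk) = 0.2017/(2π·0.435) = 0.07381 m·K/W
ΣR = 1.515×10^-4 + 0.1886 + 0.07381 = 0.2626 m·K/W
Q' = ΔT/ΣR = (69.5 °C − 29.5 °C)/0.2626 = 152.3 W/m
From the inner boundary to the rubber/HDPE interface, ΣR_partial = 0.1888 m·K/W.
T_interface = T_in − Q'·ΣR_partial = 69.5 °C − (152.3)(0.1888) = 40.7 °C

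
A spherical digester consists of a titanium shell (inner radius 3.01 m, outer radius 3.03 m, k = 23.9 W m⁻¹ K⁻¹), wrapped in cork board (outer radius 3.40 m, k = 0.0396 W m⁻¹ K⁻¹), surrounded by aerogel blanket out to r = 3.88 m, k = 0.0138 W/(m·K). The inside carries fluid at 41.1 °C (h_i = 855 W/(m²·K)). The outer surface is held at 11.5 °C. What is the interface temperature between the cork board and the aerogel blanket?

T = 33.5 °C

Resistance network (inner→outer):
  R_conv,in = 1/(4πr²h) = 1/(4π·3.01²·855) = 1.027×10^-5 K/W
  R_titanium = (1/3.01 − 1/3.03)/(4πk) = 0.002193/(4π·23.9) = 7.302×10^-6 K/W
  R_cork board = (1/3.03 − 1/3.40)/(4πk) = 0.03592/(4π·0.0396) = 0.07217 K/W
  R_aerogel blanket = (1/3.40 − 1/3.88)/(4πk) = 0.03639/(4π·0.0138) = 0.2098 K/W
ΣR = 1.027×10^-5 + 7.302×10^-6 + 0.07217 + 0.2098 = 0.2820 K/W
Q = ΔT/ΣR = (41.1 °C − 11.5 °C)/0.2820 = 105.0 W
From the inner boundary to the cork board/aerogel blanket interface, ΣR_partial = 0.07219 K/W.
T_interface = T_in − Q·ΣR_partial = 41.1 °C − (105.0)(0.07219) = 33.5 °C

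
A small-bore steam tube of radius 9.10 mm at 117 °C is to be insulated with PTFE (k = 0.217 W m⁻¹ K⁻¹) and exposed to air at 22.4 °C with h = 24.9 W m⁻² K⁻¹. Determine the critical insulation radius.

For a cylinder, r_cr = k_ins/h = 0.217/24.9 = 0.00871 m = 0.871 cm

r_cr = 0.871 cm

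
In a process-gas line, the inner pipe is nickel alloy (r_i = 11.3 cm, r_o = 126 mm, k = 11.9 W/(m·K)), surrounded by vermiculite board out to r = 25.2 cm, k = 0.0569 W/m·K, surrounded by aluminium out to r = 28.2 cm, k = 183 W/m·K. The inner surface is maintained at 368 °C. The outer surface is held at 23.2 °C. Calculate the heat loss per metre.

Treat each layer as a resistance in series:
  R'_nickel alloy = ln(0.126/0.113)/(2πk) = 0.1089/(2π·11.9) = 0.001456 m·K/W
  R'_vermiculite board = ln(0.252/0.126)/(2πk) = 0.6931/(2π·0.0569) = 1.939 m·K/W
  R'_aluminium = ln(0.282/0.252)/(2πk) = 0.1125/(2π·183) = 9.782×10^-5 m·K/W
ΣR = 0.001456 + 1.939 + 9.782×10^-5 = 1.941 m·K/W
Q' = ΔT/ΣR = (368 °C − 23.2 °C)/1.941 = 178 W/m

Q' = 178 W/m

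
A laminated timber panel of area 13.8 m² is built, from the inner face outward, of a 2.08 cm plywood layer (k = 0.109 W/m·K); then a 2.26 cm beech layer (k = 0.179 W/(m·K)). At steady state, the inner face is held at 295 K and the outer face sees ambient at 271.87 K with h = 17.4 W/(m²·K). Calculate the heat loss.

Q = 852 W

Resistance network (inner→outer):
  R_plywood = L/(kA) = 0.0208/(0.109·13.8) = 0.01383 K/W
  R_beech = L/(kA) = 0.0226/(0.179·13.8) = 0.009149 K/W
  R_conv,out = 1/(hA) = 1/(17.4·13.8) = 0.004165 K/W
ΣR = 0.01383 + 0.009149 + 0.004165 = 0.02714 K/W
Q = ΔT/ΣR = (295 K − 271.87 K)/0.02714 = 852 W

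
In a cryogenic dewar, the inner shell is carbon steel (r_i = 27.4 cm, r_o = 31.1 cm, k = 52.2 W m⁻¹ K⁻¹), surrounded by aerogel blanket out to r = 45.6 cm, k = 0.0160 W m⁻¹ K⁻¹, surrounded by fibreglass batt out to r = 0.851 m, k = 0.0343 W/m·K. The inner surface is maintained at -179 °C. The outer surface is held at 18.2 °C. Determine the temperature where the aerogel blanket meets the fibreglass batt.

T = -44.3 °C

Treat each layer as a resistance in series:
  R_carbon steel = (1/0.274 − 1/0.311)/(4πk) = 0.4342/(4π·52.2) = 6.619×10^-4 K/W
  R_aerogel blanket = (1/0.311 − 1/0.456)/(4πk) = 1.022/(4π·0.0160) = 5.085 K/W
  R_fibreglass batt = (1/0.456 − 1/0.851)/(4πk) = 1.018/(4π·0.0343) = 2.362 K/W
ΣR = 6.619×10^-4 + 5.085 + 2.362 = 7.448 K/W
Q = ΔT/ΣR = (-179 °C − 18.2 °C)/7.448 = -26.48 W
From the inner boundary to the aerogel blanket/fibreglass batt interface, ΣR_partial = 5.086 K/W.
T_interface = T_in − Q·ΣR_partial = -179 °C − (-26.48)(5.086) = -44.3 °C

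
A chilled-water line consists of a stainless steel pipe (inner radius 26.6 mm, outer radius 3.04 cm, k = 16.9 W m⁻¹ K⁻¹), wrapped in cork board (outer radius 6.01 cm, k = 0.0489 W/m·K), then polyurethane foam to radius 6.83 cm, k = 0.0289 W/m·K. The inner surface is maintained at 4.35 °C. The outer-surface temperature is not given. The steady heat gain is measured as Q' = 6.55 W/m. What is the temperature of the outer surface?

T_out = 23.5 °C

Sum the resistances:
  R'_stainless steel = ln(0.0304/0.0266)/(2πk) = 0.1335/(2π·16.9) = 0.001258 m·K/W
  R'_cork board = ln(0.0601/0.0304)/(2πk) = 0.6816/(2π·0.0489) = 2.218 m·K/W
  R'_polyurethane foam = ln(0.0683/0.0601)/(2πk) = 0.1279/(2π·0.0289) = 0.7044 m·K/W
ΣR = 2.924 m·K/W
ΔT = Q'·ΣR = 6.55 × 2.924 = 19.15 K
Heat flows inward, so T_out = T_in + ΔT = 4.35 + 19.15 = 23.5 °C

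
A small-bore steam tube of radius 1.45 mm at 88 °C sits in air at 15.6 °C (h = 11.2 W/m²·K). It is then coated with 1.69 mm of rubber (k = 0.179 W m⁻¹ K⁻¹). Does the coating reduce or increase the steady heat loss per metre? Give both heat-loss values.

increases: 7.39 → 13.9 W/m

Critical radius for a cylinder: r_cr = k/h = 0.0160 m = 1.60 cm.
Outer radius after coating: r₂ = 0.00145 + 0.00169 = 0.00314 m.
Since r₁ < r_cr and r₂ ≤ r_cr, the coating moves toward the maximum at r_cr — heat loss rises.
Bare: R = 1/(2πr₁h) = 9.800 m·K/W; Q = 72.4/9.800 = 7.39 W/m.
Coated: R = R_cond + R_conv = 5.213 m·K/W; Q = 72.4/5.213 = 13.9 W/m.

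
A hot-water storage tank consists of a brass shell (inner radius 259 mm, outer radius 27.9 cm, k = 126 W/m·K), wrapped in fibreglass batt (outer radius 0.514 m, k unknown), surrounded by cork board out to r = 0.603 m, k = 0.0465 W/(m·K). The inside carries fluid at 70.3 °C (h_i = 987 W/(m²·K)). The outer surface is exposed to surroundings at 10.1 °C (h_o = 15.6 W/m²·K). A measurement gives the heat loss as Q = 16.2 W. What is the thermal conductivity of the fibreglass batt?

k = 0.0406 W/m·K

ΣR = ΔT/Q = |70.3 − 10.1|/16.2 = 3.716 K/W
Known resistances:
  R_conv,in = 1/(4πr²h) = 1/(4π·0.259²·987) = 0.001202 K/W
  R_brass = (1/0.259 − 1/0.279)/(4πk) = 0.2768/(4π·126) = 1.748×10^-4 K/W
  R_cork board = (1/0.514 − 1/0.603)/(4πk) = 0.2872/(4π·0.0465) = 0.4914 K/W
  R_conv,out = 1/(4πr²h) = 1/(4π·0.603²·15.6) = 0.01403 K/W
R_fibreglass batt = ΣR − ΣR_known = 3.716 − 0.5068 = 3.209 K/W
(1/r₁−1/r₂)/(4πk) = 3.209 ⇒ k = 1.639/(4π·3.209) = 0.0406 W/m·K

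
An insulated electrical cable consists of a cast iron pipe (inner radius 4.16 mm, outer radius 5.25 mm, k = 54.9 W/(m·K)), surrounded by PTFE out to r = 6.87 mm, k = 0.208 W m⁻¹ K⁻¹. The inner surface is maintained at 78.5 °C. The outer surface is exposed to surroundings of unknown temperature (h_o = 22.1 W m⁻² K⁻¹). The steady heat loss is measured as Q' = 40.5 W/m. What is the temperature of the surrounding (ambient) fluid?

T_out = 27.7 °C

Sum the resistances:
  R'_cast iron = ln(0.00525/0.00416)/(2πk) = 0.2327/(2π·54.9) = 6.746×10^-4 m·K/W
  R'_PTFE = ln(0.00687/0.00525)/(2πk) = 0.2689/(2π·0.208) = 0.2058 m·K/W
  R'_conv,out = 1/(2πr h) = 1/(2π·0.00687·22.1) = 1.048 m·K/W
ΣR = 1.255 m·K/W
ΔT = Q'·ΣR = 40.5 × 1.255 = 50.83 K
Heat flows outward, so T_out = T_in − ΔT = 78.5 − 50.83 = 27.7 °C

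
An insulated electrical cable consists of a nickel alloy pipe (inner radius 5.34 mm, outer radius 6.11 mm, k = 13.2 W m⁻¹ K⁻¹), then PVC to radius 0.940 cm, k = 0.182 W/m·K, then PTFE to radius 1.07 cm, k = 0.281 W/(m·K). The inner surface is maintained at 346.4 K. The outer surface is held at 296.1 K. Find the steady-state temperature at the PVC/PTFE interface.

Series thermal resistances, inner to outer:
  R'_nickel alloy = ln(0.00611/0.00534)/(2πk) = 0.1347/(2π·13.2) = 0.001624 m·K/W
  R'_PVC = ln(0.00940/0.00611)/(2πk) = 0.4308/(2π·0.182) = 0.3767 m·K/W
  R'_PTFE = ln(0.0107/0.00940)/(2πk) = 0.1295/(2π·0.281) = 0.07337 m·K/W
ΣR = 0.001624 + 0.3767 + 0.07337 = 0.4517 m·K/W
Q' = ΔT/ΣR = (346.4 K − 296.1 K)/0.4517 = 111.4 W/m
From the inner boundary to the PVC/PTFE interface, ΣR_partial = 0.3783 m·K/W.
T_interface = T_in − Q'·ΣR_partial = 346.4 K − (111.4)(0.3783) = 304.3 K

T = 304.3 K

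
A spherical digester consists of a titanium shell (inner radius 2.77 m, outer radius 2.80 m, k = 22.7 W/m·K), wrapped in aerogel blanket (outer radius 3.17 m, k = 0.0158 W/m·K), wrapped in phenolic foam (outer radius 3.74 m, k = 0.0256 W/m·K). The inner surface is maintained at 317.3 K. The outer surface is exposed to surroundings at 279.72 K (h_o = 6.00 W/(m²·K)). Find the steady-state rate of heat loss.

Series thermal resistances, inner to outer:
  R_titanium = (1/2.77 − 1/2.80)/(4πk) = 0.003868/(4π·22.7) = 1.356×10^-5 K/W
  R_aerogel blanket = (1/2.80 − 1/3.17)/(4πk) = 0.04169/(4π·0.0158) = 0.2100 K/W
  R_phenolic foam = (1/3.17 − 1/3.74)/(4πk) = 0.04808/(4π·0.0256) = 0.1494 K/W
  R_conv,out = 1/(4πr²h) = 1/(4π·3.74²·6.00) = 9.482×10^-4 K/W
ΣR = 1.356×10^-5 + 0.2100 + 0.1494 + 9.482×10^-4 = 0.3604 K/W
Q = ΔT/ΣR = (317.3 K − 279.72 K)/0.3604 = 104 W

Q = 104 W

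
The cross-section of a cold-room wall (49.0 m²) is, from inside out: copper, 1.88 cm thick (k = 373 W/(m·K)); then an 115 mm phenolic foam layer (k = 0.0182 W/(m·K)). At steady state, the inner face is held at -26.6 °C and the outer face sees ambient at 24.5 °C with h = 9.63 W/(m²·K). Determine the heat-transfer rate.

Q = 390 W

Resistance network (inner→outer):
  R_copper = L/(kA) = 0.0188/(373·49.0) = 1.029×10^-6 K/W
  R_phenolic foam = L/(kA) = 0.115/(0.0182·49.0) = 0.1290 K/W
  R_conv,out = 1/(hA) = 1/(9.63·49.0) = 0.002119 K/W
ΣR = 1.029×10^-6 + 0.1290 + 0.002119 = 0.1311 K/W
Q = ΔT/ΣR = (-26.6 °C − 24.5 °C)/0.1311 = -390 W
(Negative Q ⇒ heat flows inward; heat gain = 390 W.)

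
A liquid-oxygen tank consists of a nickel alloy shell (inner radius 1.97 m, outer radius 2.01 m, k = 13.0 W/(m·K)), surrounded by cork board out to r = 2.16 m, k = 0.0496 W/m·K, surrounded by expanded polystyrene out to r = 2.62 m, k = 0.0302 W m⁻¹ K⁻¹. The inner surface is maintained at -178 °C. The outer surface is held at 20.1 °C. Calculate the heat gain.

Series thermal resistances, inner to outer:
  R_nickel alloy = (1/1.97 − 1/2.01)/(4πk) = 0.01010/(4π·13.0) = 6.184×10^-5 K/W
  R_cork board = (1/2.01 − 1/2.16)/(4πk) = 0.03455/(4π·0.0496) = 0.05543 K/W
  R_expanded polystyrene = (1/2.16 − 1/2.62)/(4πk) = 0.08128/(4π·0.0302) = 0.2142 K/W
ΣR = 6.184×10^-5 + 0.05543 + 0.2142 = 0.2697 K/W
Q = ΔT/ΣR = (-178 °C − 20.1 °C)/0.2697 = -735 W
(Negative Q ⇒ heat flows inward; heat gain = 735 W.)

Q = 735 W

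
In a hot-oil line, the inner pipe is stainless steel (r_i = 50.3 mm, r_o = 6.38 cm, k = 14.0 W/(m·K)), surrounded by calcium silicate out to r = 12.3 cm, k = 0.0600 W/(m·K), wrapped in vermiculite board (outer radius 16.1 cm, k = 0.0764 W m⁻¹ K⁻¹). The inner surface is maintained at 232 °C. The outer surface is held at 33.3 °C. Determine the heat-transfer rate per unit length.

Series thermal resistances, inner to outer:
  R'_stainless steel = ln(0.0638/0.0503)/(2πk) = 0.2377/(2π·14.0) = 0.002703 m·K/W
  R'_calcium silicate = ln(0.123/0.0638)/(2πk) = 0.6564/(2π·0.0600) = 1.741 m·K/W
  R'_vermiculite board = ln(0.161/0.123)/(2πk) = 0.2692/(2π·0.0764) = 0.5608 m·K/W
ΣR = 0.002703 + 1.741 + 0.5608 = 2.305 m·K/W
Q' = ΔT/ΣR = (232 °C − 33.3 °C)/2.305 = 86.2 W/m

Q' = 86.2 W/m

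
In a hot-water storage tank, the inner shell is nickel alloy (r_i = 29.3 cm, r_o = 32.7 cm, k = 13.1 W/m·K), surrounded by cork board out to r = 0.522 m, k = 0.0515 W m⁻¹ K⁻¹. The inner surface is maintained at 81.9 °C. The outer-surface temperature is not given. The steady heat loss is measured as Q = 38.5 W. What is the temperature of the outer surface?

T_out = 13.9 °C

Series resistances:
  R_nickel alloy = (1/0.293 − 1/0.327)/(4πk) = 0.3549/(4π·13.1) = 0.002156 K/W
  R_cork board = (1/0.327 − 1/0.522)/(4πk) = 1.142/(4π·0.0515) = 1.765 K/W
ΣR = 1.767 K/W
ΔT = Q·ΣR = 38.5 × 1.767 = 68.03 K
Heat flows outward, so T_out = T_in − ΔT = 81.9 − 68.03 = 13.9 °C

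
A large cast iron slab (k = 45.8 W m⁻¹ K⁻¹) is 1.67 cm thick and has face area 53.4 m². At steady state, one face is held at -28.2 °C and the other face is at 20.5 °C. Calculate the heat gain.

Q = 7.13×10^6 W

Q = kA·ΔT/L = 45.8 × 53.4 × |-28.2 °C − 20.5 °C| / 0.0167 = 7.13×10^6 W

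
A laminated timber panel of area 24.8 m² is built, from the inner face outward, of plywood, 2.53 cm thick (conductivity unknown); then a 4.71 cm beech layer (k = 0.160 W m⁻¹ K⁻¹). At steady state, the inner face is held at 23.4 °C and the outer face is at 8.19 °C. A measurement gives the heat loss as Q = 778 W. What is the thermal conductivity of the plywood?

k = 0.133 W/m·K

ΣR = ΔT/Q = |23.4 − 8.19|/778 = 0.01955 K/W
Known resistances:
  R_beech = L/(kA) = 0.0471/(0.160·24.8) = 0.01187 K/W
R_plywood = ΣR − ΣR_known = 0.01955 − 0.01187 = 0.007680 K/W
L/(kA) = 0.007680 ⇒ k = 0.0253/(0.007680·24.8) = 0.133 W/m·K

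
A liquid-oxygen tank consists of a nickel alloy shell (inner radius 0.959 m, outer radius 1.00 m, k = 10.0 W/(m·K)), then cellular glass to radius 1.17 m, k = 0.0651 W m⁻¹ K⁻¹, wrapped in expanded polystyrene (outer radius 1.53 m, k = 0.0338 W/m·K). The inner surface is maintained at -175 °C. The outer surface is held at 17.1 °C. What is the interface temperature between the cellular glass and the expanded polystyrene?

Series thermal resistances, inner to outer:
  R_nickel alloy = (1/0.959 − 1/1.00)/(4πk) = 0.04275/(4π·10.0) = 3.402×10^-4 K/W
  R_cellular glass = (1/1.00 − 1/1.17)/(4πk) = 0.1453/(4π·0.0651) = 0.1776 K/W
  R_expanded polystyrene = (1/1.17 − 1/1.53)/(4πk) = 0.2011/(4π·0.0338) = 0.4735 K/W
ΣR = 3.402×10^-4 + 0.1776 + 0.4735 = 0.6514 K/W
Q = ΔT/ΣR = (-175 °C − 17.1 °C)/0.6514 = -294.9 W
From the inner boundary to the cellular glass/expanded polystyrene interface, ΣR_partial = 0.1779 K/W.
T_interface = T_in − Q·ΣR_partial = -175 °C − (-294.9)(0.1779) = -123 °C

T = -123 °C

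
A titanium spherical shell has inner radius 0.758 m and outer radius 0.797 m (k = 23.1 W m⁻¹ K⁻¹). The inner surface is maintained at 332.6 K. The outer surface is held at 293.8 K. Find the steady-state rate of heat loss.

Q = 174 kW

Q = 4πk·ΔT/(1/r₁ − 1/r₂) = 4π × 23.1 × 38.8 / (1/0.758 − 1/0.797) = 1.74×10^5 W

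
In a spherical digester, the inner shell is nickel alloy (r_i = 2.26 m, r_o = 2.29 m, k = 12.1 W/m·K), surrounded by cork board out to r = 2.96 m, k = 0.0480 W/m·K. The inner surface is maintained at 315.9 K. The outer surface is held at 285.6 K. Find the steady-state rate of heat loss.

Resistance network (inner→outer):
  R_nickel alloy = (1/2.26 − 1/2.29)/(4πk) = 0.005797/(4π·12.1) = 3.812×10^-5 K/W
  R_cork board = (1/2.29 − 1/2.96)/(4πk) = 0.09884/(4π·0.0480) = 0.1639 K/W
ΣR = 3.812×10^-5 + 0.1639 = 0.1639 K/W
Q = ΔT/ΣR = (315.9 K − 285.6 K)/0.1639 = 185 W

Q = 185 W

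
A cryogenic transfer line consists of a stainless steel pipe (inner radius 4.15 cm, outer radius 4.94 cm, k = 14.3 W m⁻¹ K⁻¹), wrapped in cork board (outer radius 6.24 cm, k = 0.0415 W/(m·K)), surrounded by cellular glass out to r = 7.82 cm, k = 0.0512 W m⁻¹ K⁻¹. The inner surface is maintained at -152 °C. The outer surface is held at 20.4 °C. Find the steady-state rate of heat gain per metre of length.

Series thermal resistances, inner to outer:
  R'_stainless steel = ln(0.0494/0.0415)/(2πk) = 0.1743/(2π·14.3) = 0.001939 m·K/W
  R'_cork board = ln(0.0624/0.0494)/(2πk) = 0.2336/(2π·0.0415) = 0.8959 m·K/W
  R'_cellular glass = ln(0.0782/0.0624)/(2πk) = 0.2257/(2π·0.0512) = 0.7016 m·K/W
ΣR = 0.001939 + 0.8959 + 0.7016 = 1.599 m·K/W
Q' = ΔT/ΣR = (-152 °C − 20.4 °C)/1.599 = -108 W/m
(Negative Q' ⇒ heat flows inward; heat gain = 108 W/m.)

Q' = 108 W/m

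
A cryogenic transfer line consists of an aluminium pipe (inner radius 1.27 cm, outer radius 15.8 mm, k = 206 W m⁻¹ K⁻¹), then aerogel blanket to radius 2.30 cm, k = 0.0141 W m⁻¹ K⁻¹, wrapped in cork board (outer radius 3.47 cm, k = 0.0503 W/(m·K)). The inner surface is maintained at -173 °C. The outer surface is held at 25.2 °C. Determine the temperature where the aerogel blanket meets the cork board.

Series thermal resistances, inner to outer:
  R'_aluminium = ln(0.0158/0.0127)/(2πk) = 0.2184/(2π·206) = 1.687×10^-4 m·K/W
  R'_aerogel blanket = ln(0.0230/0.0158)/(2πk) = 0.3755/(2π·0.0141) = 4.238 m·K/W
  R'_cork board = ln(0.0347/0.0230)/(2πk) = 0.4112/(2π·0.0503) = 1.301 m·K/W
ΣR = 1.687×10^-4 + 4.238 + 1.301 = 5.539 m·K/W
Q' = ΔT/ΣR = (-173 °C − 25.2 °C)/5.539 = -35.78 W/m
From the inner boundary to the aerogel blanket/cork board interface, ΣR_partial = 4.238 m·K/W.
T_interface = T_in − Q'·ΣR_partial = -173 °C − (-35.78)(4.238) = -21.4 °C

T = -21.4 °C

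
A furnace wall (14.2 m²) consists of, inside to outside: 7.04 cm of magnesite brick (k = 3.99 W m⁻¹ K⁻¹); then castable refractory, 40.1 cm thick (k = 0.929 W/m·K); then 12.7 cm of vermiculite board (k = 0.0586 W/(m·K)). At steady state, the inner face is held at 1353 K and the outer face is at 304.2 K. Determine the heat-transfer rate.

Q = 5.69 kW

Treat each layer as a resistance in series:
  R_magnesite brick = L/(kA) = 0.0704/(3.99·14.2) = 0.001243 K/W
  R_castable refractory = L/(kA) = 0.401/(0.929·14.2) = 0.03040 K/W
  R_vermiculite board = L/(kA) = 0.127/(0.0586·14.2) = 0.1526 K/W
ΣR = 0.001243 + 0.03040 + 0.1526 = 0.1842 K/W
Q = ΔT/ΣR = (1353 K − 304.2 K)/0.1842 = 5690 W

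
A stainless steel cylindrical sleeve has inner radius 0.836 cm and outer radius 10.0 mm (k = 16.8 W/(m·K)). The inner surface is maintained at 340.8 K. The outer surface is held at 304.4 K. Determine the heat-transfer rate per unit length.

Q' = 2πk·ΔT/ln(r₂/r₁) = 2π × 16.8 × 36.4 / ln(0.0100/0.00836) = 21500 W/m

Q' = 21500 W/m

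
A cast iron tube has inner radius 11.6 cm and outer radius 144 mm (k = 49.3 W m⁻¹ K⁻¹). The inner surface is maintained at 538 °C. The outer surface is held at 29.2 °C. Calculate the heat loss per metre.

Q' = 7.29×10^5 W/m

Q' = 2πk·ΔT/ln(r₂/r₁) = 2π × 49.3 × 508.8 / ln(0.144/0.116) = 7.29×10^5 W/m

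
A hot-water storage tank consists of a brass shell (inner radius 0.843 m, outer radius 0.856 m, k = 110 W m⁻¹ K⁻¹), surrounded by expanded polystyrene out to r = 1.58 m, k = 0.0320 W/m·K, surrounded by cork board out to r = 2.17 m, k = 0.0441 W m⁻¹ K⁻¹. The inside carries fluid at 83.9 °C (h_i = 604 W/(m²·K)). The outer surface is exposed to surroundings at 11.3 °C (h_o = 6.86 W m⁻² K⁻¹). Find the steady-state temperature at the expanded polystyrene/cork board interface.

T = 25.1 °C

Series thermal resistances, inner to outer:
  R_conv,in = 1/(4πr²h) = 1/(4π·0.843²·604) = 1.854×10^-4 K/W
  R_brass = (1/0.843 − 1/0.856)/(4πk) = 0.01802/(4π·110) = 1.303×10^-5 K/W
  R_expanded polystyrene = (1/0.856 − 1/1.58)/(4πk) = 0.5353/(4π·0.0320) = 1.331 K/W
  R_cork board = (1/1.58 − 1/2.17)/(4πk) = 0.1721/(4π·0.0441) = 0.3105 K/W
  R_conv,out = 1/(4πr²h) = 1/(4π·2.17²·6.86) = 0.002463 K/W
ΣR = 1.854×10^-4 + 1.303×10^-5 + 1.331 + 0.3105 + 0.002463 = 1.644 K/W
Q = ΔT/ΣR = (83.9 °C − 11.3 °C)/1.644 = 44.16 W
From the inner boundary to the expanded polystyrene/cork board interface, ΣR_partial = 1.331 K/W.
T_interface = T_in − Q·ΣR_partial = 83.9 °C − (44.16)(1.331) = 25.1 °C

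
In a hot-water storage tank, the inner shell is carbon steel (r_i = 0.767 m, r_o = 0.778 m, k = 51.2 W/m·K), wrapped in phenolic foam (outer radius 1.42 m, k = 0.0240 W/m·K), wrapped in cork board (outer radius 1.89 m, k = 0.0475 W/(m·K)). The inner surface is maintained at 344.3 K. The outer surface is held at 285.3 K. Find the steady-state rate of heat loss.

Series thermal resistances, inner to outer:
  R_carbon steel = (1/0.767 − 1/0.778)/(4πk) = 0.01843/(4π·51.2) = 2.865×10^-5 K/W
  R_phenolic foam = (1/0.778 − 1/1.42)/(4πk) = 0.5811/(4π·0.0240) = 1.927 K/W
  R_cork board = (1/1.42 − 1/1.89)/(4πk) = 0.1751/(4π·0.0475) = 0.2934 K/W
ΣR = 2.865×10^-5 + 1.927 + 0.2934 = 2.220 K/W
Q = ΔT/ΣR = (344.3 K − 285.3 K)/2.220 = 26.6 W

Q = 26.6 W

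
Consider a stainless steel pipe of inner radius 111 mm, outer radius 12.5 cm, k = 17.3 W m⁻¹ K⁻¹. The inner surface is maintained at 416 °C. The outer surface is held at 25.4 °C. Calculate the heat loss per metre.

Q' = 3.57×10^5 W/m

Q' = 2πk·ΔT/ln(r₂/r₁) = 2π × 17.3 × 390.6 / ln(0.125/0.111) = 3.57×10^5 W/m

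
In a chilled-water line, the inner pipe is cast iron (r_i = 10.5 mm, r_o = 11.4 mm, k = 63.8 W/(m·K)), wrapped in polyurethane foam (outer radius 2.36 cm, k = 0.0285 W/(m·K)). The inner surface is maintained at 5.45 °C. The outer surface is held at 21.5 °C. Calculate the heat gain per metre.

Treat each layer as a resistance in series:
  R'_cast iron = ln(0.0114/0.0105)/(2πk) = 0.08224/(2π·63.8) = 2.052×10^-4 m·K/W
  R'_polyurethane foam = ln(0.0236/0.0114)/(2πk) = 0.7276/(2π·0.0285) = 4.063 m·K/W
ΣR = 2.052×10^-4 + 4.063 = 4.063 m·K/W
Q' = ΔT/ΣR = (5.45 °C − 21.5 °C)/4.063 = -3.95 W/m
(Negative Q' ⇒ heat flows inward; heat gain = 3.95 W/m.)

Q' = 3.95 W/m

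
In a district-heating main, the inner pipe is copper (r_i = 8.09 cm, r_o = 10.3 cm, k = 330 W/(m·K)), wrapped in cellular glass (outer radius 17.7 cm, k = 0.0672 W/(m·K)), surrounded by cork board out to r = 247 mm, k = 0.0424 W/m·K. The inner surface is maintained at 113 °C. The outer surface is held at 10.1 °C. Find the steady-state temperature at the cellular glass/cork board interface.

Series thermal resistances, inner to outer:
  R'_copper = ln(0.103/0.0809)/(2πk) = 0.2415/(2π·330) = 1.165×10^-4 m·K/W
  R'_cellular glass = ln(0.177/0.103)/(2πk) = 0.5414/(2π·0.0672) = 1.282 m·K/W
  R'_cork board = ln(0.247/0.177)/(2πk) = 0.3332/(2π·0.0424) = 1.251 m·K/W
ΣR = 1.165×10^-4 + 1.282 + 1.251 = 2.533 m·K/W
Q' = ΔT/ΣR = (113 °C − 10.1 °C)/2.533 = 40.62 W/m
From the inner boundary to the cellular glass/cork board interface, ΣR_partial = 1.282 m·K/W.
T_interface = T_in − Q'·ΣR_partial = 113 °C − (40.62)(1.282) = 60.9 °C

T = 60.9 °C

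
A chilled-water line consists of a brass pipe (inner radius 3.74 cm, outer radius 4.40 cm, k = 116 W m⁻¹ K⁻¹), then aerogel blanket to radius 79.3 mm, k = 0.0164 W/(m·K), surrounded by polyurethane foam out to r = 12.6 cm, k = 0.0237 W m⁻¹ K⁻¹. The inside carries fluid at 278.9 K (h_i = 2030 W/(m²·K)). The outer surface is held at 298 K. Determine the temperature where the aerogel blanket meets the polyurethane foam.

T = 291.3 K

Treat each layer as a resistance in series:
  R'_conv,in = 1/(2πr h) = 1/(2π·0.0374·2030) = 0.002096 m·K/W
  R'_brass = ln(0.0440/0.0374)/(2πk) = 0.1625/(2π·116) = 2.230×10^-4 m·K/W
  R'_aerogel blanket = ln(0.0793/0.0440)/(2πk) = 0.5890/(2π·0.0164) = 5.716 m·K/W
  R'_polyurethane foam = ln(0.126/0.0793)/(2πk) = 0.4630/(2π·0.0237) = 3.110 m·K/W
ΣR = 0.002096 + 2.230×10^-4 + 5.716 + 3.110 = 8.828 m·K/W
Q' = ΔT/ΣR = (278.9 K − 298 K)/8.828 = -2.164 W/m
From the inner boundary to the aerogel blanket/polyurethane foam interface, ΣR_partial = 5.718 m·K/W.
T_interface = T_in − Q'·ΣR_partial = 278.9 K − (-2.164)(5.718) = 291.3 K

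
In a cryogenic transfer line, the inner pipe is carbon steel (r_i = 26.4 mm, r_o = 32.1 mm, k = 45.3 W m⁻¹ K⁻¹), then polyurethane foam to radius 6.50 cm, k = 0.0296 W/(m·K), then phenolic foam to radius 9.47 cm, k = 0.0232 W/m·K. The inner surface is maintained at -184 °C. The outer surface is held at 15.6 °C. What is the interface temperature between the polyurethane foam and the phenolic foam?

Treat each layer as a resistance in series:
  R'_carbon steel = ln(0.0321/0.0264)/(2πk) = 0.1955/(2π·45.3) = 6.868×10^-4 m·K/W
  R'_polyurethane foam = ln(0.0650/0.0321)/(2πk) = 0.7055/(2π·0.0296) = 3.794 m·K/W
  R'_phenolic foam = ln(0.0947/0.0650)/(2πk) = 0.3763/(2π·0.0232) = 2.582 m·K/W
ΣR = 6.868×10^-4 + 3.794 + 2.582 = 6.377 m·K/W
Q' = ΔT/ΣR = (-184 °C − 15.6 °C)/6.377 = -31.30 W/m
From the inner boundary to the polyurethane foam/phenolic foam interface, ΣR_partial = 3.795 m·K/W.
T_interface = T_in − Q'·ΣR_partial = -184 °C − (-31.30)(3.795) = -65.2 °C

T = -65.2 °C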